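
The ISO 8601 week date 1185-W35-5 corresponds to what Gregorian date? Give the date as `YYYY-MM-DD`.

1185-08-30

ISO week 1 of 1185 is the week containing the first Thursday of 1185.
Week 35, day 5 (Friday) lands on 1185-08-30.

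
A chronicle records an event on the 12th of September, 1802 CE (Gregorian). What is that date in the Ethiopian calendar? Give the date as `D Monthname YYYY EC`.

Both dates share Julian Day Number 2379481; in the Ethiopian calendar that is 3 Meskerem 1795 EC.

3 Meskerem 1795 EC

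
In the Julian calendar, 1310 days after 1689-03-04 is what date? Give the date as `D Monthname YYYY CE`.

4 October 1692 CE

Counting 1310 days forward from JDN 2338028 reaches JDN 2339338, which is 4 October 1692 CE.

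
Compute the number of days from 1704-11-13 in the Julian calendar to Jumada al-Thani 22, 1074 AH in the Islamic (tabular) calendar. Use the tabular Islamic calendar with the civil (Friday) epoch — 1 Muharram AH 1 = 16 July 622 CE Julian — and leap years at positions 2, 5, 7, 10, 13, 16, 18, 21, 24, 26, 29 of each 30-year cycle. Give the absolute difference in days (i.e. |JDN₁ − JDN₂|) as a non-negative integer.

First date → JDN 2343761; second date → JDN 2328844.
The interval is |2343761 − 2328844| = 14917 days.

14917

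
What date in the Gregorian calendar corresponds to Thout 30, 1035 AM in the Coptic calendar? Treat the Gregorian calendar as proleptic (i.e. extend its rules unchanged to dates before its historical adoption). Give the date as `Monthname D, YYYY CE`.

Both dates share Julian Day Number 2202727; in the Gregorian calendar that is 5 October 1318 CE.

October 5, 1318 CE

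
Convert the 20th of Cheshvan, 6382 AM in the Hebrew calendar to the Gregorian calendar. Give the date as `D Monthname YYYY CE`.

Both dates share Julian Day Number 2678662; in the Gregorian calendar that is 29 October 2621 CE.

29 October 2621 CE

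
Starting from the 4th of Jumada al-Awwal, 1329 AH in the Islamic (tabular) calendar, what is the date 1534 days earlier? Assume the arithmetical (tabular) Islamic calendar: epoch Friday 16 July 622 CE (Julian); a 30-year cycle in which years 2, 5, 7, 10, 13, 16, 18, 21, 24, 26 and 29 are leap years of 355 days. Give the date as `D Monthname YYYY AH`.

The starting date is JDN 2419160; 2419160 − 1534 = 2417626.
JDN 2417626 corresponds to 6 Muharram 1325 AH.

6 Muharram 1325 AH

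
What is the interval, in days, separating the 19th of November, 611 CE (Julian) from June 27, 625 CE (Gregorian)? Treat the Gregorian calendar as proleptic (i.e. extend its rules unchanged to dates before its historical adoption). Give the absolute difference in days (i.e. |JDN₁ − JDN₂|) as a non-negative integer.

4966

JDN of the first date = 1944548.
JDN of the second date = 1949514.
|1949514 − 1944548| = 4966.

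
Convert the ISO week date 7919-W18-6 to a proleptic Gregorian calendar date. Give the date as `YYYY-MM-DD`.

7919-05-03

ISO week 1 of 7919 is the week containing the first Thursday of 7919.
Week 18, day 6 (Saturday) lands on 7919-05-03.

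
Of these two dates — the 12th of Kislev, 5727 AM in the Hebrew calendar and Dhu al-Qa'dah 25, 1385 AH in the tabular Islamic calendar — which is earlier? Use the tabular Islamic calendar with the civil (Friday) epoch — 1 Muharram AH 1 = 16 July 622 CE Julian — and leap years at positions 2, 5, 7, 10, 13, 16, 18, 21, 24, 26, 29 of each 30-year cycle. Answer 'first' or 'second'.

second

First date → JDN 2439455; second date → JDN 2439202.
JDN 2439202 < JDN 2439455, so the second date is earlier.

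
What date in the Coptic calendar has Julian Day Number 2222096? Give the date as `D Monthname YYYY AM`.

The proleptic Gregorian equivalent of JDN 2222096 is 16 October 1371.
In the Coptic calendar that day is 10 Paopi 1088 AM.

10 Paopi 1088 AM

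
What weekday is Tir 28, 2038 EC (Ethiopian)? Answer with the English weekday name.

This is JDN 2468382 (5 February 2046 Gregorian).
Since JDN mod 7 = 0 (0 = Monday), the day is Monday.

Monday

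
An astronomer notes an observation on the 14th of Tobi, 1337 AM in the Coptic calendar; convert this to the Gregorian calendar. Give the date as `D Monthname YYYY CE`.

19 January 1621 CE

Julian Day Number of the source date = 2313137.
Converting JDN 2313137 to the Gregorian calendar gives 19 January 1621 CE.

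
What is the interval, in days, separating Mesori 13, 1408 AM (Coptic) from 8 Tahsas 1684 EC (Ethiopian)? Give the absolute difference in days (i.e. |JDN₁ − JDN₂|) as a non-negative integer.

First date → JDN 2339279; second date → JDN 2339034.
The interval is |2339279 − 2339034| = 245 days.

245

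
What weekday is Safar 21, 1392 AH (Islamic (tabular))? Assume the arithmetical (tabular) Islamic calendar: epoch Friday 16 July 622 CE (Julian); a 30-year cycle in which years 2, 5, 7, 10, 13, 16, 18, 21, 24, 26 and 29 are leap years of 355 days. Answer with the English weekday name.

This is JDN 2441414 (6 April 1972 Gregorian).
2441414 ≡ 3 (mod 7); counting from Monday = 0 gives Thursday.

Thursday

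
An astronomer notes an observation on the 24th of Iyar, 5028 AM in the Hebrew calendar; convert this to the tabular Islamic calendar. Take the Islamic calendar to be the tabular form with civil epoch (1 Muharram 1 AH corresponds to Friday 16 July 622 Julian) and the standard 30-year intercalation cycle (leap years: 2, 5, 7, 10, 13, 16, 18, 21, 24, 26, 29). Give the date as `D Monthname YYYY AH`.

Both dates share Julian Day Number 2184324; in the tabular Islamic calendar that is 24 Sha'ban 666 AH.

24 Sha'ban 666 AH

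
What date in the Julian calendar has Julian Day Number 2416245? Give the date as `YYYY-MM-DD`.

The Gregorian equivalent of JDN 2416245 is 10 May 1903.
In the Julian calendar that day is 1903-04-27.

1903-04-27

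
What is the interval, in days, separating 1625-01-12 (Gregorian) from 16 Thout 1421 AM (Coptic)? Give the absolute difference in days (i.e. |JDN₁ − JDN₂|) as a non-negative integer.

JDN of the first date = 2314591.
JDN of the second date = 2343700.
|2343700 − 2314591| = 29109.

29109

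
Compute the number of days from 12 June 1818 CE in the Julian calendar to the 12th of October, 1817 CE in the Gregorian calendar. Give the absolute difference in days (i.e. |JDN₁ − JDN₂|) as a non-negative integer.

First date → JDN 2385245; second date → JDN 2384990.
The interval is |2385245 − 2384990| = 255 days.

255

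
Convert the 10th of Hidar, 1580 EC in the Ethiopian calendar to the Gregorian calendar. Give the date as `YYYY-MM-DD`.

1587-11-17

Both dates share Julian Day Number 2301020; in the Gregorian calendar that is 17 November 1587 CE.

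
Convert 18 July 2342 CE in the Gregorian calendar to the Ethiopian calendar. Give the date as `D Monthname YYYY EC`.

8 Hamle 2334 EC

Both dates share Julian Day Number 2576656; in the Ethiopian calendar that is 8 Hamle 2334 EC.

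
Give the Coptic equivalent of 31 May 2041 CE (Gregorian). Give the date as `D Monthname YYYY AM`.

Julian Day Number of the source date = 2466671.
Converting JDN 2466671 to the Coptic calendar gives 23 Pashons 1757 AM.

23 Pashons 1757 AM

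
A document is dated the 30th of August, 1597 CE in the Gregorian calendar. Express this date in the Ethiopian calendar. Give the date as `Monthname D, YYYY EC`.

Julian Day Number of the source date = 2304594.
Converting JDN 2304594 to the Ethiopian calendar gives 27 Nehase 1589 EC.

Nehase 27, 1589 EC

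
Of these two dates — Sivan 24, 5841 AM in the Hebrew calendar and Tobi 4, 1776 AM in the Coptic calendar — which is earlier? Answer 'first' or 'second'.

Converting both to JDN: 2481312 vs 2473472; the smaller is the second.

second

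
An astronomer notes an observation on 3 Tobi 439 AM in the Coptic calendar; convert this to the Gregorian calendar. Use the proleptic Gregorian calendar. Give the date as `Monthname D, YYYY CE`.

January 2, 723 CE

Julian Day Number of the source date = 1985131.
Converting JDN 1985131 to the Gregorian calendar gives 2 January 723 CE.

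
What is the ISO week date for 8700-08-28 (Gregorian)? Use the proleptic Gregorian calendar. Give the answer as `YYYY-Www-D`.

8700-W35-2

The weekday is Tuesday (ISO weekday 2).
That Tuesday belongs to ISO week 35 of ISO year 8700.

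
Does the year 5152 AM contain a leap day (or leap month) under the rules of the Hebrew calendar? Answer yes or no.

yes

Hebrew year 5152 is year 3 of its 19-year Metonic cycle; leap years are at positions 3, 6, 8, 11, 14, 17, 19, so it is a leap year (13 months).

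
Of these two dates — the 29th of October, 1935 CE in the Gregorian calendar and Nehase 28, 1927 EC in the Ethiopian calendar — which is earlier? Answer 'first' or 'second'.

First date → JDN 2428105; second date → JDN 2428049.
JDN 2428049 < JDN 2428105, so the second date is earlier.

second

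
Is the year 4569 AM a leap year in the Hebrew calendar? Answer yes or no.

Hebrew year 4569 is year 9 of its 19-year Metonic cycle; leap years are at positions 3, 6, 8, 11, 14, 17, 19, so it is a common year (12 months).

no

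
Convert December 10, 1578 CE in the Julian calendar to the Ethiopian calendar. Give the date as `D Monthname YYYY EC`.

14 Tahsas 1571 EC

Both dates share Julian Day Number 2297766; in the Ethiopian calendar that is 14 Tahsas 1571 EC.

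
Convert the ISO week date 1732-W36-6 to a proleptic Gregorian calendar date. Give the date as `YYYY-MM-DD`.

ISO week 1 of 1732 is the week containing the first Thursday of 1732.
Week 36, day 6 (Saturday) lands on 1732-09-06.

1732-09-06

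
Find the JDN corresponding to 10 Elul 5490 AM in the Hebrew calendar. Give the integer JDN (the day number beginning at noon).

In the Gregorian calendar the same day is 23 August 1730.
JDN 2299161 is 15 October 1582 CE (Gregorian); the target day is +54003 days from there, so JDN = 2353164.

2353164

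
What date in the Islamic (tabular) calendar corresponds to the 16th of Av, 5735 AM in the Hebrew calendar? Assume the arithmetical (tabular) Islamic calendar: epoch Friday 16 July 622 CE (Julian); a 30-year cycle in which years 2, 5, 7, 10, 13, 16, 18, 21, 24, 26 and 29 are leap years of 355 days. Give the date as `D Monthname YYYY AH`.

15 Rajab 1395 AH

Julian Day Number of the source date = 2442618.
Converting JDN 2442618 to the tabular Islamic calendar gives 15 Rajab 1395 AH.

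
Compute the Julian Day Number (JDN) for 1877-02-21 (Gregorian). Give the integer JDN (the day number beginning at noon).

2406672

JDN 2299161 is 15 October 1582 CE (Gregorian); the target day is +107511 days from there, so JDN = 2406672.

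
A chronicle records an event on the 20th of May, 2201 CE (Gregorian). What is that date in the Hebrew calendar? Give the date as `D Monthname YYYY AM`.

16 Iyar 5961 AM

Both dates share Julian Day Number 2525098; in the Hebrew calendar that is 16 Iyar 5961 AM.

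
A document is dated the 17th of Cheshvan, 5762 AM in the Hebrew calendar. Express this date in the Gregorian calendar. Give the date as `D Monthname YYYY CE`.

3 November 2001 CE

Julian Day Number of the source date = 2452217.
Converting JDN 2452217 to the Gregorian calendar gives 3 November 2001 CE.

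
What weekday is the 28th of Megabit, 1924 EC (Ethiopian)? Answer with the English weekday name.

Wednesday

This is JDN 2426804 (6 April 1932 Gregorian).
Since JDN mod 7 = 2 (0 = Monday), the day is Wednesday.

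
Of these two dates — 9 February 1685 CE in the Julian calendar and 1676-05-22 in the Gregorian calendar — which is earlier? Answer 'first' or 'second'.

second

Converting both to JDN: 2336544 vs 2333349; the smaller is the second.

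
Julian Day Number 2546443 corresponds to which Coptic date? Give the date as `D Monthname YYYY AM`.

The Gregorian equivalent of JDN 2546443 is 28 October 2259.
In the Coptic calendar that day is 15 Paopi 1976 AM.

15 Paopi 1976 AM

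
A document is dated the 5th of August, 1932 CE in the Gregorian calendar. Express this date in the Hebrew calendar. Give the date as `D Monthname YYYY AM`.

3 Av 5692 AM

Both dates share Julian Day Number 2426925; in the Hebrew calendar that is 3 Av 5692 AM.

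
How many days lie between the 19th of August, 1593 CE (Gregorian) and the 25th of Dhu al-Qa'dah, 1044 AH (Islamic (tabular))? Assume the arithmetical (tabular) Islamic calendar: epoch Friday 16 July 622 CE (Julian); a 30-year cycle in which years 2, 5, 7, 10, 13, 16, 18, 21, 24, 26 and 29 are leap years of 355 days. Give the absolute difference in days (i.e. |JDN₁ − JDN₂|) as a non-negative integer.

JDN of the first date = 2303122.
JDN of the second date = 2318363.
|2318363 − 2303122| = 15241.

15241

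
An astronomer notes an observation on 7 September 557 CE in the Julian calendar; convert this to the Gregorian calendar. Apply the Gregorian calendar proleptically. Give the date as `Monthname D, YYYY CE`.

September 9, 557 CE

For dates in this range the Gregorian date is 2 days ahead of the Julian.
7 September 557 Julian + 2 days → 9 September 557 Gregorian.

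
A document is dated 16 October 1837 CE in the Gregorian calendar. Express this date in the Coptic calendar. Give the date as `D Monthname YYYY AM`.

Julian Day Number of the source date = 2392299.
Converting JDN 2392299 to the Coptic calendar gives 7 Paopi 1554 AM.

7 Paopi 1554 AM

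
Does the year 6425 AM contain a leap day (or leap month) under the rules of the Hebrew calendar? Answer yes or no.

Hebrew year 6425 is year 3 of its 19-year Metonic cycle; leap years are at positions 3, 6, 8, 11, 14, 17, 19, so it is a leap year (13 months).

yes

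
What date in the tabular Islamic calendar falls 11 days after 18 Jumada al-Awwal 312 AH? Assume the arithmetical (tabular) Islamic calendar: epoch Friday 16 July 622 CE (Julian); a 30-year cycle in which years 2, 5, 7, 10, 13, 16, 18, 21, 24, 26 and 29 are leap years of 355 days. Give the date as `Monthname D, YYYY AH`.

Jumada al-Awwal 29, 312 AH

JDN of 18 Jumada al-Awwal 312 AH = 2058783.
2058783 + 11 = 2058794.
JDN 2058794 in the tabular Islamic calendar is Jumada al-Awwal 29, 312 AH.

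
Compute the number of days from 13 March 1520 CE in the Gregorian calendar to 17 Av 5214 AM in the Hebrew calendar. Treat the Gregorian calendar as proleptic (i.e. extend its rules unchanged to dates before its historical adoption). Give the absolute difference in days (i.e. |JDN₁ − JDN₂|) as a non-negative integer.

JDN of the first date = 2276300.
JDN of the second date = 2252354.
|2252354 − 2276300| = 23946.

23946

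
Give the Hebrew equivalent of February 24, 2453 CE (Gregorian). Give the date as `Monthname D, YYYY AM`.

Julian Day Number of the source date = 2617055.
Converting JDN 2617055 to the Hebrew calendar gives 15 Adar I 6213 AM.

Adar I 15, 6213 AM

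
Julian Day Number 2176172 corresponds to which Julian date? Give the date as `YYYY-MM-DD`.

1246-01-13

JDN 2176172 is 20 January 1246 in the proleptic Gregorian calendar.
In the Julian calendar that day is 1246-01-13.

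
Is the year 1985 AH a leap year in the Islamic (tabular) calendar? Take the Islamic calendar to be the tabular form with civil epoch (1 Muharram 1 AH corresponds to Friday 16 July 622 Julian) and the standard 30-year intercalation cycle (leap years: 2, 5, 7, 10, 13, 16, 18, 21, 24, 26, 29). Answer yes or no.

Year 1985 AH is year 5 of its 30-year cycle; leap positions are 2, 5, 7, 10, 13, 16, 18, 21, 24, 26, 29, so it is a leap year (355 days).

yes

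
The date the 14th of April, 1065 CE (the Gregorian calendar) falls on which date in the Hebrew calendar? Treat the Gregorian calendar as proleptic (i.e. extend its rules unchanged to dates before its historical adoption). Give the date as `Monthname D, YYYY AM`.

Both dates share Julian Day Number 2110147; in the Hebrew calendar that is 30 Nisan 4825 AM.

Nisan 30, 4825 AM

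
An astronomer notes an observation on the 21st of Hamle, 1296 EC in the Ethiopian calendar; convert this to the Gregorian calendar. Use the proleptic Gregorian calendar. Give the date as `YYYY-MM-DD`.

Both dates share Julian Day Number 2197540; in the Gregorian calendar that is 23 July 1304 CE.

1304-07-23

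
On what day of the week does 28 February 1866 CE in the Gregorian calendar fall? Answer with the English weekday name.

Wednesday

2402661 ≡ 2 (mod 7); counting from Monday = 0 gives Wednesday.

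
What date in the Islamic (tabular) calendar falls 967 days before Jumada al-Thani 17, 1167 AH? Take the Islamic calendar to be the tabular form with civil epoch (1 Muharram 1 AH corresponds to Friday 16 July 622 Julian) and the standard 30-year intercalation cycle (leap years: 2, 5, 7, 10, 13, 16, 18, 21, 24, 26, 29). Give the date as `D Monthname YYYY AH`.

26 Ramadan 1164 AH

The starting date is JDN 2361796; 2361796 − 967 = 2360829.
JDN 2360829 corresponds to 26 Ramadan 1164 AH.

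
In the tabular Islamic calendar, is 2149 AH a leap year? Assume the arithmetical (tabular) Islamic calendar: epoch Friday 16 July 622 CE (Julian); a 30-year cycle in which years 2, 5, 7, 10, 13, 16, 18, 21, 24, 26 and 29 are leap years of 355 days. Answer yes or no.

Year 2149 AH is year 19 of its 30-year cycle; leap positions are 2, 5, 7, 10, 13, 16, 18, 21, 24, 26, 29, so it is a common year (354 days).

no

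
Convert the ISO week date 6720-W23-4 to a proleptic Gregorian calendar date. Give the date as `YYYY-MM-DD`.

ISO week 1 of 6720 is the week containing the first Thursday of 6720.
Week 23, day 4 (Thursday) lands on 6720-06-03.

6720-06-03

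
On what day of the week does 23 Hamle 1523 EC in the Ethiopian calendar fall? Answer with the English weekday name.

Monday

This is JDN 2280453 (27 July 1531 Gregorian).
Since JDN mod 7 = 0 (0 = Monday), the day is Monday.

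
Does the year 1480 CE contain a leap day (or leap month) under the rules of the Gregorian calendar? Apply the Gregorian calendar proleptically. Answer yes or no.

yes

1480 is divisible by 4 and not by 100, so it is a leap year.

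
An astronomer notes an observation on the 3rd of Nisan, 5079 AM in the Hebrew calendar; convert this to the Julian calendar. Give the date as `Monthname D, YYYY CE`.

Julian Day Number of the source date = 2202905.
Converting JDN 2202905 to the Julian calendar gives 24 March 1319 CE.

March 24, 1319 CE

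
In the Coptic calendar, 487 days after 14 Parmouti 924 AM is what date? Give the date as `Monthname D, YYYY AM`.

The starting date is JDN 2162379; 2162379 + 487 = 2162866.
JDN 2162866 corresponds to Mesori 16, 925 AM.

Mesori 16, 925 AM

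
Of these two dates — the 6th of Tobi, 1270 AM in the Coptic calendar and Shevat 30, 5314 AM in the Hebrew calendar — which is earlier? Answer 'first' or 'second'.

Converting both to JDN: 2288657 vs 2288689; the smaller is the first.

first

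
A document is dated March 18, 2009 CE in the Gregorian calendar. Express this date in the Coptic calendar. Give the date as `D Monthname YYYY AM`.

9 Paremhat 1725 AM

Julian Day Number of the source date = 2454909.
Converting JDN 2454909 to the Coptic calendar gives 9 Paremhat 1725 AM.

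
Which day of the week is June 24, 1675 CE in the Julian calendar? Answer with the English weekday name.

Equivalently 4 July 1675 Gregorian, JDN 2333026.
Since JDN mod 7 = 3 (0 = Monday), the day is Thursday.

Thursday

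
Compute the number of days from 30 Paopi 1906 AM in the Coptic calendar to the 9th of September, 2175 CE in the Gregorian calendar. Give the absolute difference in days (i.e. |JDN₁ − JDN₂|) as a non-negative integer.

First date → JDN 2520890; second date → JDN 2515714.
The interval is |2520890 − 2515714| = 5176 days.

5176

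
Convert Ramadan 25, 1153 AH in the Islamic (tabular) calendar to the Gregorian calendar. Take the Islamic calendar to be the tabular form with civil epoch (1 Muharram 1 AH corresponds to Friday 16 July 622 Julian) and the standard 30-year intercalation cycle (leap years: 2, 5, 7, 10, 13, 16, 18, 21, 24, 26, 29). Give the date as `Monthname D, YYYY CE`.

December 14, 1740 CE

Julian Day Number of the source date = 2356930.
Converting JDN 2356930 to the Gregorian calendar gives 14 December 1740 CE.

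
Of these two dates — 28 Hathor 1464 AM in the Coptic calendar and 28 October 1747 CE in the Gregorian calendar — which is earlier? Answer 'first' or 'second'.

second

First date → JDN 2359478; second date → JDN 2359439.
JDN 2359439 < JDN 2359478, so the second date is earlier.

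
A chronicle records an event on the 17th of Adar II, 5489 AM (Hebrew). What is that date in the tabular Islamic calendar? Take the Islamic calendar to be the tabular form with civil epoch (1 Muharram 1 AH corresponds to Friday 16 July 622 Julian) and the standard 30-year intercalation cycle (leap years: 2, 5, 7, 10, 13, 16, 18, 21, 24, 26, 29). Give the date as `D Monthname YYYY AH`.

Julian Day Number of the source date = 2352641.
Converting JDN 2352641 to the tabular Islamic calendar gives 17 Sha'ban 1141 AH.

17 Sha'ban 1141 AH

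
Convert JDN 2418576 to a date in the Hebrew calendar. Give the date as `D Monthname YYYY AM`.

The Gregorian equivalent of JDN 2418576 is 26 September 1909.
In the Hebrew calendar that day is 11 Tishrei 5670 AM.

11 Tishrei 5670 AM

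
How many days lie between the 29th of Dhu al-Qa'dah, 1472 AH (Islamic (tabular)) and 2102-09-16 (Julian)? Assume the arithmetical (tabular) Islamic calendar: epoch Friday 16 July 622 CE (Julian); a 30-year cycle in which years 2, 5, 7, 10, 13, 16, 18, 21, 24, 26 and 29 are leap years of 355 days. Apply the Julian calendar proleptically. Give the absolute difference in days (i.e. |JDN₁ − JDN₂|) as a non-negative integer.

19036

First date → JDN 2470036; second date → JDN 2489072.
The interval is |2470036 − 2489072| = 19036 days.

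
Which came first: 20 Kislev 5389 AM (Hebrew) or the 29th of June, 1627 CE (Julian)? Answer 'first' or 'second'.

second

First date → JDN 2316025; second date → JDN 2315499.
JDN 2315499 < JDN 2316025, so the second date is earlier.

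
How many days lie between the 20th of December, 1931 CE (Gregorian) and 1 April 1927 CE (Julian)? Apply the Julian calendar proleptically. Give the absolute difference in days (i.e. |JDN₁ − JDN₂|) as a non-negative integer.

First date → JDN 2426696; second date → JDN 2424985.
The interval is |2426696 − 2424985| = 1711 days.

1711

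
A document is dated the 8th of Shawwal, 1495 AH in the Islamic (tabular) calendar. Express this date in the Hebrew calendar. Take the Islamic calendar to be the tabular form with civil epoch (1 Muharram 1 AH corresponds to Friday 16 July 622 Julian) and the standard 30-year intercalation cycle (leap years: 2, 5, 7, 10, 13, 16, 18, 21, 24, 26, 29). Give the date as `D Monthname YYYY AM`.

9 Cheshvan 5833 AM

Julian Day Number of the source date = 2478137.
Converting JDN 2478137 to the Hebrew calendar gives 9 Cheshvan 5833 AM.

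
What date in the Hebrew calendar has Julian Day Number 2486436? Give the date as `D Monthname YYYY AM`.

10 Tammuz 5855 AM

The Gregorian equivalent of JDN 2486436 is 12 July 2095.
In the Hebrew calendar that day is 10 Tammuz 5855 AM.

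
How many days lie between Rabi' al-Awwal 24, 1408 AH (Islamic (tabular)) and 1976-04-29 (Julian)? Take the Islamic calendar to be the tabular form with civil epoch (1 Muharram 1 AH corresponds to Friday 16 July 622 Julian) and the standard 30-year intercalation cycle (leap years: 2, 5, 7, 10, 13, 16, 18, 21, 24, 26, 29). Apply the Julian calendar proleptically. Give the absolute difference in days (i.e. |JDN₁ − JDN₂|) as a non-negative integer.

JDN of the first date = 2447116.
JDN of the second date = 2442911.
|2442911 − 2447116| = 4205.

4205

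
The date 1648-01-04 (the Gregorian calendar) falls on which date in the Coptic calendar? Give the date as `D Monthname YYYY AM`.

Both dates share Julian Day Number 2322983; in the Coptic calendar that is 28 Koiak 1364 AM.

28 Koiak 1364 AM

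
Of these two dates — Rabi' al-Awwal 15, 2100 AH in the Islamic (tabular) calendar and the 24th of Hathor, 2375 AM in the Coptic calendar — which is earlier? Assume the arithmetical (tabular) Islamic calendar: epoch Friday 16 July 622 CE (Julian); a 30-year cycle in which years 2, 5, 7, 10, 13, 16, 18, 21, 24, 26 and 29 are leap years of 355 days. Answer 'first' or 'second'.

second

Converting both to JDN: 2692329 vs 2692216; the smaller is the second.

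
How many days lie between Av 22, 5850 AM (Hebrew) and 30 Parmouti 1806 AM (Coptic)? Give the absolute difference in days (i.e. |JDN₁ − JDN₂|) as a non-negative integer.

JDN of the first date = 2484647.
JDN of the second date = 2484545.
|2484545 − 2484647| = 102.

102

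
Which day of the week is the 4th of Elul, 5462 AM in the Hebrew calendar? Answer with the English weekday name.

Monday

In the Gregorian calendar this is 28 August 1702 (JDN 2342942).
JDN 2342942 mod 7 = 0, and JDN 0 was a Monday, so this is a Monday.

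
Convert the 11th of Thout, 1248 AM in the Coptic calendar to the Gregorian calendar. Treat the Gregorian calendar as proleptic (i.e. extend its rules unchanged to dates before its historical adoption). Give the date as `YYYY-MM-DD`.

Both dates share Julian Day Number 2280507; in the Gregorian calendar that is 19 September 1531 CE.

1531-09-19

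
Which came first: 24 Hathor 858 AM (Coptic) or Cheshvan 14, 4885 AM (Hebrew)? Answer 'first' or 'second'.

second

First date → JDN 2138132; second date → JDN 2131896.
JDN 2131896 < JDN 2138132, so the second date is earlier.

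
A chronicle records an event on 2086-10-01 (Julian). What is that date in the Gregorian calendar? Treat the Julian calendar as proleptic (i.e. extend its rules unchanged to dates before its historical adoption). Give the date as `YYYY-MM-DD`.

For dates in this range the Gregorian date is 13 days ahead of the Julian.
1 October 2086 Julian + 13 days → 14 October 2086 Gregorian.

2086-10-14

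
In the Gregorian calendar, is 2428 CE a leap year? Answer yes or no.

2428 is divisible by 4 and not by 100, so it is a leap year.

yes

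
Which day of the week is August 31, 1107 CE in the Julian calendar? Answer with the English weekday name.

This is JDN 2125632 (7 September 1107 Gregorian).
2125632 ≡ 5 (mod 7); counting from Monday = 0 gives Saturday.

Saturday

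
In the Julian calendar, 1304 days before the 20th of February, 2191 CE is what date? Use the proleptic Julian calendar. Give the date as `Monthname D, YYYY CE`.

July 27, 2187 CE

The starting date is JDN 2521371; 2521371 − 1304 = 2520067.
JDN 2520067 corresponds to July 27, 2187 CE.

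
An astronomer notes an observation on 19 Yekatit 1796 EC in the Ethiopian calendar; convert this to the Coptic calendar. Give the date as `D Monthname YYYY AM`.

19 Meshir 1520 AM

The source date corresponds to 26 February 1804 in the Gregorian calendar (JDN 2380013).
That day falls on 19 Meshir 1520 AM in the Coptic calendar.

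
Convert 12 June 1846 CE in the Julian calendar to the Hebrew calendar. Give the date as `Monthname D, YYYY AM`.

Sivan 30, 5606 AM

Julian Day Number of the source date = 2395472.
Converting JDN 2395472 to the Hebrew calendar gives 30 Sivan 5606 AM.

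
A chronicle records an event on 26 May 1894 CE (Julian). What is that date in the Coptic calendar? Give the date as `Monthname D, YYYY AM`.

Paoni 1, 1610 AM

Both dates share Julian Day Number 2412987; in the Coptic calendar that is 1 Paoni 1610 AM.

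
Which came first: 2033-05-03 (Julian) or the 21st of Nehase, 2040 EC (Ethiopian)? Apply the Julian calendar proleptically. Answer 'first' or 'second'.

Converting both to JDN: 2463734 vs 2469316; the smaller is the first.

first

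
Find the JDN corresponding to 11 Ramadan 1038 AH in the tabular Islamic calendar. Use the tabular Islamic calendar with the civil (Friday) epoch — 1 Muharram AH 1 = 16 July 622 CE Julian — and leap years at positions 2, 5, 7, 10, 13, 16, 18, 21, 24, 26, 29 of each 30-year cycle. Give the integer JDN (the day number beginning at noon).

2316164

Equivalently 4 May 1629 (Gregorian).
JDN 2299161 is 15 October 1582 CE (Gregorian); the target day is +17003 days from there, so JDN = 2316164.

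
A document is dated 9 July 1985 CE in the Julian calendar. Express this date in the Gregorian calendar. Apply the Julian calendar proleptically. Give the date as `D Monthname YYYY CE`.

22 July 1985 CE

At this point the Julian calendar is 13 days behind the Gregorian.
9 July 1985 Julian + 13 days → 22 July 1985 Gregorian.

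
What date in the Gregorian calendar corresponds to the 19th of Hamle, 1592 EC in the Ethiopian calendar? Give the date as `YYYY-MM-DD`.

1600-07-23

Both dates share Julian Day Number 2305652; in the Gregorian calendar that is 23 July 1600 CE.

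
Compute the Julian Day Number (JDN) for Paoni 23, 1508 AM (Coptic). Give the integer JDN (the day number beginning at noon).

In the Gregorian calendar the same day is 28 June 1792.
JDN 2400001 is 17 November 1858 CE (Gregorian), MJD 0; the target day is −24247 days from there, so JDN = 2375754.

2375754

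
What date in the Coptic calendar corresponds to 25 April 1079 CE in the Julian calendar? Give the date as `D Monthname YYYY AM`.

30 Parmouti 795 AM

The source date corresponds to 1 May 1079 in the proleptic Gregorian calendar (JDN 2115277).
That day falls on 30 Parmouti 795 AM in the Coptic calendar.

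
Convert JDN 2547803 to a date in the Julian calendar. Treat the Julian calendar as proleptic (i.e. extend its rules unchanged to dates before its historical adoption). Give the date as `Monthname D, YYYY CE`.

JDN 2547803 is 19 July 2263 in the Gregorian calendar.
In the Julian calendar that day is July 4, 2263 CE.

July 4, 2263 CE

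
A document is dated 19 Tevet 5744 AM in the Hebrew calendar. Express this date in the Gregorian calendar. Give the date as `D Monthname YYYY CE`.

Julian Day Number of the source date = 2445694.
Converting JDN 2445694 to the Gregorian calendar gives 25 December 1983 CE.

25 December 1983 CE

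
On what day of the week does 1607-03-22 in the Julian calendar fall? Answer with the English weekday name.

In the Gregorian calendar this is 1 April 1607 (JDN 2308095).
Since JDN mod 7 = 6 (0 = Monday), the day is Sunday.

Sunday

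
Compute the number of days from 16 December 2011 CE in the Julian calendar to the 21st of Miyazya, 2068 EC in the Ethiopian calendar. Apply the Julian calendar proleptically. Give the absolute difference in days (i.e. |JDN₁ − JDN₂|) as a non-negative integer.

23498

JDN of the first date = 2455925.
JDN of the second date = 2479423.
|2479423 − 2455925| = 23498.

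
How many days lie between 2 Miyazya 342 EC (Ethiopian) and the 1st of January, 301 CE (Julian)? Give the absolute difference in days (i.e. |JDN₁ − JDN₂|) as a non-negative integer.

JDN of the first date = 1848982.
JDN of the second date = 1830999.
|1830999 − 1848982| = 17983.

17983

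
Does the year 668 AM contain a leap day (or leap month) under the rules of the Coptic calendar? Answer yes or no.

no

668 mod 4 = 0; in the Coptic calendar a year is leap when year mod 4 = 3, so it is a common year.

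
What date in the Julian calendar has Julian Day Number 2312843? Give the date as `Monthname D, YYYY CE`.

March 21, 1620 CE

The Gregorian equivalent of JDN 2312843 is 31 March 1620.
In the Julian calendar that day is March 21, 1620 CE.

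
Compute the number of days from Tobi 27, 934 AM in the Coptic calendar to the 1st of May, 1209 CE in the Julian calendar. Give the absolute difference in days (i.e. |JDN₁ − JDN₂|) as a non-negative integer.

JDN of the first date = 2165954.
JDN of the second date = 2162766.
|2162766 − 2165954| = 3188.

3188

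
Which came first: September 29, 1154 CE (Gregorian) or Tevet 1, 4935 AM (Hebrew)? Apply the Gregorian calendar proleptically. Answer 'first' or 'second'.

First date → JDN 2142821; second date → JDN 2150192.
JDN 2142821 < JDN 2150192, so the first date is earlier.

first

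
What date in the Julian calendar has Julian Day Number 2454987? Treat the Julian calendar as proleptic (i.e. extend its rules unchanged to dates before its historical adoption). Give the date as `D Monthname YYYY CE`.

The Gregorian equivalent of JDN 2454987 is 4 June 2009.
In the Julian calendar that day is 22 May 2009 CE.

22 May 2009 CE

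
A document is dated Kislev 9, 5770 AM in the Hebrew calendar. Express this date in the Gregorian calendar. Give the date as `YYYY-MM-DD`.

Julian Day Number of the source date = 2455162.
Converting JDN 2455162 to the Gregorian calendar gives 26 November 2009 CE.

2009-11-26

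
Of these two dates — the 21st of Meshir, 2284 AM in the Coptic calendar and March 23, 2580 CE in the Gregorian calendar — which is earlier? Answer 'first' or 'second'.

The two dates have Julian Day Numbers 2659066 and 2663468 respectively.
Since 2659066 < 2663468, the first date comes first.

first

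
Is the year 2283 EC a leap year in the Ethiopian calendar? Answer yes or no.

2283 mod 4 = 3; in the Ethiopian calendar a year is leap when year mod 4 = 3, so it is a leap year.

yes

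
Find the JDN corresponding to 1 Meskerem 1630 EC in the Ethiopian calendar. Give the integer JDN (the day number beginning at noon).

In the Gregorian calendar the same day is 8 September 1637.
JDN 2299161 is 15 October 1582 CE (Gregorian); the target day is +20052 days from there, so JDN = 2319213.

2319213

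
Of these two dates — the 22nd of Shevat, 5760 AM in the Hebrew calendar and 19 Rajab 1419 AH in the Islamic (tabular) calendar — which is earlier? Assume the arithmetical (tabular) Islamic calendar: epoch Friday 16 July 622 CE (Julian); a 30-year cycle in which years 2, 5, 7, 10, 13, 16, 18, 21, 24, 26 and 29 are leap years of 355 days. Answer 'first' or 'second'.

Converting both to JDN: 2451573 vs 2451127; the smaller is the second.

second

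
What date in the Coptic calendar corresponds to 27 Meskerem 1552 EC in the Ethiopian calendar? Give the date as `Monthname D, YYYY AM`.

Both dates share Julian Day Number 2290750; in the Coptic calendar that is 27 Thout 1276 AM.

Thout 27, 1276 AM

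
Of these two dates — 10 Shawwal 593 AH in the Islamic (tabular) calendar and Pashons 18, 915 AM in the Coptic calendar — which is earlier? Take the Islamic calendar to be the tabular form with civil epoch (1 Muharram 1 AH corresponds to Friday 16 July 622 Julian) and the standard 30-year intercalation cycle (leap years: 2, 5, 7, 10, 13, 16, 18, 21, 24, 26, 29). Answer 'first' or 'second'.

The two dates have Julian Day Numbers 2158500 and 2159125 respectively.
Since 2158500 < 2159125, the first date comes first.

first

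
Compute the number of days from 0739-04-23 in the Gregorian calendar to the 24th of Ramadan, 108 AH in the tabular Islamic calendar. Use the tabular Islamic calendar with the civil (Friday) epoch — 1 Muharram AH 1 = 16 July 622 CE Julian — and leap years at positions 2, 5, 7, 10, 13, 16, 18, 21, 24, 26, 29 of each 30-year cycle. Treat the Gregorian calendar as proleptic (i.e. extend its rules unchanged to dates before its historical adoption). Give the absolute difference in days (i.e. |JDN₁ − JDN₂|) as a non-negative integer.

First date → JDN 1991086; second date → JDN 1986616.
The interval is |1991086 − 1986616| = 4470 days.

4470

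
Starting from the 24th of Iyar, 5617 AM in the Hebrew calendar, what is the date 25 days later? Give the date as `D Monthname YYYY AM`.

20 Sivan 5617 AM

JDN of the 24th of Iyar, 5617 AM = 2399453.
2399453 + 25 = 2399478.
JDN 2399478 in the Hebrew calendar is 20 Sivan 5617 AM.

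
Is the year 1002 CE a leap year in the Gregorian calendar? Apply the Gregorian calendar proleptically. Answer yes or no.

no

1002 is not divisible by 4, so it is a common year.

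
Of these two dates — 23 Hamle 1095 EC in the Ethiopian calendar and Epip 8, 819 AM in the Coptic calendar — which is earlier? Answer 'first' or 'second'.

second

The two dates have Julian Day Numbers 2124126 and 2124111 respectively.
Since 2124111 < 2124126, the second date comes first.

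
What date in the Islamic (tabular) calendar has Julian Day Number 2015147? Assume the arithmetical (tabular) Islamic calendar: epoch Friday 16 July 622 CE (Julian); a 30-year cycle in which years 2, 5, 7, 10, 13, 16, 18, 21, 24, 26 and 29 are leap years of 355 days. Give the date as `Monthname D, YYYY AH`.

Rabi' al-Awwal 28, 189 AH

JDN 2015147 is 8 March 805 in the proleptic Gregorian calendar.
In the tabular Islamic calendar that day is Rabi' al-Awwal 28, 189 AH.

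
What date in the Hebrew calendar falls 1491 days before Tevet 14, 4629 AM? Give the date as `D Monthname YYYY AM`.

Counting 1491 days back from JDN 2038461 reaches JDN 2036970, which is 30 Kislev 4625 AM.

30 Kislev 4625 AM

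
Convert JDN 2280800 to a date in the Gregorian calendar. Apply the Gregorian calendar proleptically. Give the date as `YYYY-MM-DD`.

1532-07-08

JDN 2451545 is 1 Jan 2000; 2280800 is −170745 days from there.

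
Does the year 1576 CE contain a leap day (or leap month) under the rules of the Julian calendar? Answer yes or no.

yes

1576 mod 4 = 0, so it is a leap year in the Julian calendar.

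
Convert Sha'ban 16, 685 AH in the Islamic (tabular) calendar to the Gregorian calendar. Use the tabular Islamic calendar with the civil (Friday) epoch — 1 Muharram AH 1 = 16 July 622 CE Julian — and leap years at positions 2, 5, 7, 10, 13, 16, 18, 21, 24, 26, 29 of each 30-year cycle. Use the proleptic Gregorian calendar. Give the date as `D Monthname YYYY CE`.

14 October 1286 CE

Julian Day Number of the source date = 2191049.
Converting JDN 2191049 to the Gregorian calendar gives 14 October 1286 CE.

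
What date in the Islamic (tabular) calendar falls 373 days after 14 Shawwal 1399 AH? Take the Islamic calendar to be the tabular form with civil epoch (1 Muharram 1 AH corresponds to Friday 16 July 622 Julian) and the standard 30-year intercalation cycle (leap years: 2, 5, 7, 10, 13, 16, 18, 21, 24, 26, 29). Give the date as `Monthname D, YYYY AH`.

The starting date is JDN 2444124; 2444124 + 373 = 2444497.
JDN 2444497 corresponds to Dhu al-Qa'dah 4, 1400 AH.

Dhu al-Qa'dah 4, 1400 AH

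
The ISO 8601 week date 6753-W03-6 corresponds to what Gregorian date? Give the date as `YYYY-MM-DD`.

6753-01-17

ISO week 1 of 6753 is the week containing the first Thursday of 6753.
Week 3, day 6 (Saturday) lands on 6753-01-17.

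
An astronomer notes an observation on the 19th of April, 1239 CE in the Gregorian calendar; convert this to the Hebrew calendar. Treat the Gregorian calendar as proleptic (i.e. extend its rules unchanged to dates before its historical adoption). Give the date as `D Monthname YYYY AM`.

6 Iyar 4999 AM

Both dates share Julian Day Number 2173704; in the Hebrew calendar that is 6 Iyar 4999 AM.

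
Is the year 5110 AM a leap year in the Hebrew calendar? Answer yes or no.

Hebrew year 5110 is year 18 of its 19-year Metonic cycle; leap years are at positions 3, 6, 8, 11, 14, 17, 19, so it is a common year (12 months).

no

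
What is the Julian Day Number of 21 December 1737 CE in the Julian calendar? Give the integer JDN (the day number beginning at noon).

2355852

Equivalently 1 January 1738 (Gregorian).
JDN 2299161 is 15 October 1582 CE (Gregorian); the target day is +56691 days from there, so JDN = 2355852.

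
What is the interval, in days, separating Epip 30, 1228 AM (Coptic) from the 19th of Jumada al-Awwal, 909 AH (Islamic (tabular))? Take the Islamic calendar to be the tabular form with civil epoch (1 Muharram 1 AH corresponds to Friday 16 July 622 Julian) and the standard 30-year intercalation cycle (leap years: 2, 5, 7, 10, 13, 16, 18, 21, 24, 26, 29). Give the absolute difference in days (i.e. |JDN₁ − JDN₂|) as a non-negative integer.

3180

JDN of the first date = 2273521.
JDN of the second date = 2270341.
|2270341 − 2273521| = 3180.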